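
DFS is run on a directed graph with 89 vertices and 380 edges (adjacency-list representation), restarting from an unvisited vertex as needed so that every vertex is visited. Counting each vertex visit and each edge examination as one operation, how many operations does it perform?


A full DFS traversal processes each vertex exactly once (push/pop on stack).
Each directed edge is examined once.
V = 89, E = 380
V + E = 469


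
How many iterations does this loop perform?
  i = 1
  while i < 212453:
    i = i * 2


The loop variable doubles each iteration:
i = 1 -> 2 -> 4 -> 8 -> 16 -> 32 -> 64 -> 128 -> 256 -> 512 -> 1024 -> 2048 -> 4096 -> 8192 -> 16384 -> 32768 -> 65536 -> 131072 -> 262144 (stop, 262144 >= 212453)
Number of doublings = ceil(log2(212453)) = 18


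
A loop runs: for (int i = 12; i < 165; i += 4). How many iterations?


Loop starts at i = 12, increments by 4, stops when i >= 165.
Number of iterations = ceil((165 - 12) / 4)
= ceil(153 / 4)
= 39


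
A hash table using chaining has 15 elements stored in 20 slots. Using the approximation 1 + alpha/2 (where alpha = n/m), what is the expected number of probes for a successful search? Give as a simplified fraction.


Load factor alpha = n/m = 15/20
Expected probes = 1 + alpha/2 = 1 + 15/(2*20)
= 1 + 15/40
= 40/40 + 15/40
= 55/40
Simplify: 11/8


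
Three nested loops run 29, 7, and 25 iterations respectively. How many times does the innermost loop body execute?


Loop 1 (outermost): 29 iterations
Loop 2 (middle): 7 iterations per outer
Loop 3 (innermost): 25 iterations per middle
Total = 29 * 7 * 25 = 5075


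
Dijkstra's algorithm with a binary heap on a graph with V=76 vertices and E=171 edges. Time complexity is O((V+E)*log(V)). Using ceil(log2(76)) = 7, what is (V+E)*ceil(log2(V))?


Dijkstra with a binary heap: each vertex is extracted once, each edge may relax once.
Each heap operation costs O(log V).
V + E = 76 + 171 = 247
ceil(log2(76)) = 7 (since 2^6 = 64 < 76 <= 128 = 2^7)
Total heap work = (V+E) * ceil(log2(V)) = 247 * 7 = 1729


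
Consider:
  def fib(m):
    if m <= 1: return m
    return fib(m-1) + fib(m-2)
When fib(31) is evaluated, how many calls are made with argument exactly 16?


Let N(m) = number of times fib(m) is called while evaluating fib(31).
N(31) = 1 (the initial call).
N(30) = 1 (only fib(31) calls it).
For 1 <= m <= 29: fib(m) is called by fib(m+1) and fib(m+2), so
  N(m) = N(m+1) + N(m+2).
fib(0) is called only by fib(2), so N(0) = N(2).
Walk down from m=31:
  N(31)=1, N(30)=1, N(29)=2, N(28)=3, N(27)=5, N(26)=8, N(25)=13, N(24)=21, N(23)=34, N(22)=55, N(21)=89, N(20)=144, N(19)=233, N(18)=377, N(17)=610, N(16)=987
N(16) = 987


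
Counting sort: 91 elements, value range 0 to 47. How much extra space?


n = 91 (output array)
k = 48 (count array for 48 distinct values)
Extra space = 91 + 48 = 139


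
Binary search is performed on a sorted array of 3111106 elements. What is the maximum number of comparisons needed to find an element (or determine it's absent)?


Binary search halves the search space each comparison:
  Step 1: search space = 3111106 -> 1555553
  Step 2: search space = 1555553 -> 777776
  Step 3: search space = 777776 -> 388888
  Step 4: search space = 388888 -> 194444
  Step 5: search space = 194444 -> 97222
  Step 6: search space = 97222 -> 48611
  Step 7: search space = 48611 -> 24305
  Step 8: search space = 24305 -> 12152
  Step 9: search space = 12152 -> 6076
  Step 10: search space = 6076 -> 3038
  Step 11: search space = 3038 -> 1519
  Step 12: search space = 1519 -> 759
  Step 13: search space = 759 -> 379
  Step 14: search space = 379 -> 189
  Step 15: search space = 189 -> 94
  Step 16: search space = 94 -> 47
  Step 17: search space = 47 -> 23
  Step 18: search space = 23 -> 11
  Step 19: search space = 11 -> 5
  Step 20: search space = 5 -> 2
  Step 21: search space = 2 -> 1
  Step 22: search space = 1 (final check)
Maximum comparisons = floor(log2(3111106)) + 1 = 21 + 1 = 22


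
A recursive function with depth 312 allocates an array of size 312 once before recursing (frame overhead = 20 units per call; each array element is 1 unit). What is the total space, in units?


Array allocation: 312 units (allocated once)
Stack frames: 312 deep * 20 per frame = 6240 units
Total = 312 + 6240 = 6552


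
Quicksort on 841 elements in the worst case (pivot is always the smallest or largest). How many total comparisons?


In the worst case, each partition step picks the worst pivot:
  Partition 1: 840 comparisons (n-1 elements to compare)
  Partition 2: 839 comparisons
  Partition 3: 838 comparisons
  Partition 4: 837 comparisons
  Partition 5: 836 comparisons
  ...
  Last partition: 0 comparisons
Total = (n-1) + (n-2) + ... + 1 + 0 = n*(n-1)/2
= 841*840/2 = 353220


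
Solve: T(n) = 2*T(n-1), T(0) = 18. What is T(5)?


Unrolling:
T(5) = 2*T(4) = 2^2*T(3) = ... = 2^5*T(0)
= 2^5 * 18
= 32 * 18 = 576


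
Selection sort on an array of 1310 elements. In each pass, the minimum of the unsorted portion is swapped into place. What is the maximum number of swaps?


Selection sort performs one swap per pass:
  Pass 1: find min in positions 0 to 1309, swap with position 0
  Pass 2: find min in positions 1 to 1309, swap with position 1
  Pass 3: find min in positions 2 to 1309, swap with position 2
  Pass 4: find min in positions 3 to 1309, swap with position 3
  Pass 5: find min in positions 4 to 1309, swap with position 4
  ... (1304 more passes)
Total passes (and swaps) = n - 1 = 1310 - 1 = 1309


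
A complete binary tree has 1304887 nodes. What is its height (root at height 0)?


In a complete binary tree, level k holds nodes 2^k .. 2^(k+1)-1 (1-indexed).
Height = floor(log2(n)) = floor(log2(1304887)) = 20
Check: 2^20 = 1048576 <= 1304887 < 2097152 = 2^21


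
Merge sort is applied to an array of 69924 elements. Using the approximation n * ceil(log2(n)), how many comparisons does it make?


Merge sort divides the array into halves recursively.
Number of levels = ceil(log2(69924)) = 17
At each level, approximately n = 69924 comparisons are needed for merging.
Total comparisons ~ n * ceil(log2(n)) = 69924 * 17 = 1188708


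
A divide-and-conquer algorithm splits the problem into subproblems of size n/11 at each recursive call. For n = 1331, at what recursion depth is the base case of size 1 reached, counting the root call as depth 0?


At each depth, the problem size is divided by 11:
  Depth 0: problem size = 1331
  Depth 1: problem size = 121
  Depth 2: problem size = 11
  Depth 3: problem size = 1 (base case)
The base case is reached at depth log_11(1331) = 3 (the tree has 4 levels counting depth 0, but the depth asked for is 3).
Recursion depth = 3


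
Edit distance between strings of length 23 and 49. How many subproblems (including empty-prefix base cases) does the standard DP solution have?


The table includes base cases (empty prefixes).
Rows: (m+1) = 24
Columns: (n+1) = 50
Total = 24 * 50 = 1200


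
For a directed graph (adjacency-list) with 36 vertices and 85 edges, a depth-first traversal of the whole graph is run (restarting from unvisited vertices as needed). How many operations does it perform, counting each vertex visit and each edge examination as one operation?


A full DFS traversal visits each vertex once and examines each edge once.
V = 36
E = 85
Sum = 36 + 85 = 121


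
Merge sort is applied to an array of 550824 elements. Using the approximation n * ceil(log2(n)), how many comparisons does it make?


Merge sort divides the array into halves recursively.
Number of levels = ceil(log2(550824)) = 20
At each level, approximately n = 550824 comparisons are needed for merging.
Total comparisons ~ n * ceil(log2(n)) = 550824 * 20 = 11016480


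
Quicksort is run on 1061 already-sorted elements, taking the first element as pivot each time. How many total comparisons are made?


Sum of comparisons per partition:
1060 + 1059 + ... + 1 + 0
= 1061 * (1061 - 1) / 2
= 1061 * 1060 / 2
= 562330


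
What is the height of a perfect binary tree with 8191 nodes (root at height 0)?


A perfect binary tree with 8191 nodes:
  8191 = 2^13 - 1
  Levels: 0, 1, ..., 12
  Height = 12


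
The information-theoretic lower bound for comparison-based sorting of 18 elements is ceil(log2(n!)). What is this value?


A binary decision tree of height h has at most 2^h leaves and needs at least n! of them, so h >= ceil(log2(n!)).
Compute 18! as a running product:
  x2 = 2, x3 = 6, x4 = 24, x5 = 120
  x6 = 720, x7 = 5040, x8 = 40320, x9 = 362880
  x10 = 3628800, x11 = 39916800, x12 = 479001600, x13 = 6227020800
  x14 = 87178291200, x15 = 1307674368000, x16 = 20922789888000, x17 = 355687428096000
  x18 = 6402373705728000
18! = 6402373705728000
Bracket between powers of 2:
  2^52 = 4503599627370496 < 6402373705728000 <= 9007199254740992 = 2^53
So ceil(log2(18!)) = 53


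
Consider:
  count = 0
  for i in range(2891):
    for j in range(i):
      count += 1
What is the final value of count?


For each i, the inner loop runs i times:
  i=0: inner runs 0 times
  i=1: inner runs 1 time
  i=2: inner runs 2 times
  i=3: inner runs 3 times
  i=4: inner runs 4 times
  i=5: inner runs 5 times
  i=6: inner runs 6 times
  i=7: inner runs 7 times
  ...
Total = 0 + 1 + 2 + ... + 2890 = 2891*(2891-1)/2 = 4177495


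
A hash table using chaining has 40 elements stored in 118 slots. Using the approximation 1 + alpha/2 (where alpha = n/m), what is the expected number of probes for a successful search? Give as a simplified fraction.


Load factor alpha = n/m = 40/118
Expected probes = 1 + alpha/2 = 1 + 40/(2*118)
= 1 + 40/236
= 236/236 + 40/236
= 276/236
Simplify: 69/59


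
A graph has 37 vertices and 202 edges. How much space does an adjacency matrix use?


Adjacency matrix: V x V grid of entries
Space = V^2 = 37^2 = 37 * 37 = 1369


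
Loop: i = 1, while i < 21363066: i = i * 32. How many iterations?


i multiplies by 32 each step:
i = 1 -> 32 -> 1024 -> 32768 -> 1048576 -> 33554432 (stop)
Iterations = ceil(log_32(21363066)) = 5


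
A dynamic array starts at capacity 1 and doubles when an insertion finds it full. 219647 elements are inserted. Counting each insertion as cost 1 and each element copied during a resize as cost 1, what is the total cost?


n = 219647
Insertion costs: 219647
Resizes copy 1, 2, 4, ... up to the largest power of 2 that is <= n-1 = 219646, i.e. 131072.
Copy costs = 1 + 2 + 4 + 8 + 16 + 32 + 64 + 128 + 256 + 512 + 1024 + 2048 + 4096 + 8192 + 16384 + 32768 + 65536 + 131072 = 262143
Total = 219647 + 262143 = 481790


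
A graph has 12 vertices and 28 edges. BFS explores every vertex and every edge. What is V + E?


A full BFS traversal dequeues each vertex once and examines each edge once.
Vertex visits: 12
Edge visits: 28
V + E = 12 + 28 = 40


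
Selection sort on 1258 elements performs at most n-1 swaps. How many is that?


Each of the 1257 passes places one element in its final position.
Pass 1: swap minimum into position 0
Pass 2: swap minimum of remaining into position 1
...
Pass 1257: last two elements, one swap
Maximum swaps = 1258 - 1 = 1257


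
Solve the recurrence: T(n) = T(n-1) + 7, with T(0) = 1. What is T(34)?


Unrolling the recurrence:
T(34) = T(33) + 7
       = T(32) + 7 + 7
       = T(31) + 7*3
       ...
       = T(0) + 7*34
       = 1 + 238 = 239


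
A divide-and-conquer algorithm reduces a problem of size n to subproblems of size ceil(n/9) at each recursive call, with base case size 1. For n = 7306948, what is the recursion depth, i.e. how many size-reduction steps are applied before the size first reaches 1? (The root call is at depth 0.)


Each step divides the size by 9 (rounding up); after k steps the size is ceil(n/9^k), which equals 1 exactly when 9^k >= n.
So the depth is the smallest k with 9^k >= 7306948, i.e. ceil(log_9(7306948)).
9^7 = 4782969 < 7306948 <= 43046721 = 9^8
Recursion depth = 8


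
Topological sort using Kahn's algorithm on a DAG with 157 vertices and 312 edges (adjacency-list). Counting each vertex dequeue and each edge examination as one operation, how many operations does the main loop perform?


Kahn's algorithm:
  1. Compute in-degrees: O(V + E)
  2. Process queue: each vertex dequeued once (O(V))
     each edge examined once (O(E))
Total = V + E = 157 + 312 = 469


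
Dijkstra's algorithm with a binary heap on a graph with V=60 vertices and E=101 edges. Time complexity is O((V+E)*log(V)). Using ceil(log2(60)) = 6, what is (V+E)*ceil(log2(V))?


Dijkstra with a binary heap: each vertex is extracted once, each edge may relax once.
Each heap operation costs O(log V).
V + E = 60 + 101 = 161
ceil(log2(60)) = 6 (since 2^5 = 32 < 60 <= 64 = 2^6)
Total heap work = (V+E) * ceil(log2(V)) = 161 * 6 = 966


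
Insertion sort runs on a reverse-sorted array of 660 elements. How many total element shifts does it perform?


Sum of shifts = 1 + 2 + 3 + ... + 659
= 660 * 659 / 2
= 434940 / 2
= 217470


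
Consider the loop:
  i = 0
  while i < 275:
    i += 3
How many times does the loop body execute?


Starting at i = 0, each iteration adds 3.
Iterations until i >= 275:
  Iteration 1: i = 0 -> i = 3
  Iteration 2: i = 3 -> i = 6
  Iteration 3: i = 6 -> i = 9
  Iteration 4: i = 9 -> i = 12
  Iteration 5: i = 12 -> i = 15
  Iteration 6: i = 15 -> i = 18
  Iteration 7: i = 18 -> i = 21
  Iteration 8: i = 21 -> i = 24
  ... continuing ...
Total iterations = ceil(275/3) = 92


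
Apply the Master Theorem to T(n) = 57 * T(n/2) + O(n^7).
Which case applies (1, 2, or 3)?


The Master Theorem: T(n) = a*T(n/b) + O(n^c)
  a = 57, b = 2, c = 7
log_b(a) = log_2(57) ~ 5.833
Compare b^c with a: 2^7 = 128 > 57, so c > log_b(a).
Since c > log_b(a), Case 3 applies.
T(n) = O(n^7)
Master Theorem case = 3


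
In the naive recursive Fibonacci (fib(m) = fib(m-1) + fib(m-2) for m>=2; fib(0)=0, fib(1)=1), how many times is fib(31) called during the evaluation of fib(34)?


Let N(m) = number of times fib(m) is called while evaluating fib(34).
N(34) = 1 (the initial call).
N(33) = 1 (only fib(34) calls it).
For 1 <= m <= 32: fib(m) is called by fib(m+1) and fib(m+2), so
  N(m) = N(m+1) + N(m+2).
fib(0) is called only by fib(2), so N(0) = N(2).
Walk down from m=34:
  N(34)=1, N(33)=1, N(32)=2, N(31)=3
N(31) = 3


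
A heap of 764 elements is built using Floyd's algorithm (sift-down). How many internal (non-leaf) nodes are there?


Leaf nodes occupy roughly half the array.
Sift-down is called for each internal node, starting from the last one.
Internal nodes = floor(n/2) = floor(764/2) = 382


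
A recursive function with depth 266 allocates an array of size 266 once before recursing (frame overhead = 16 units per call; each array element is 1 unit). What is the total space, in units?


Array allocation: 266 units (allocated once)
Stack frames: 266 deep * 16 per frame = 4256 units
Total = 266 + 4256 = 4522


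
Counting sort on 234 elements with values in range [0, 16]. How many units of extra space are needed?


Output array size: 234 (to store sorted result)
Count array size: 17 (one slot per possible value, range 0 to 16)
Total extra space = 234 + 17 = 251


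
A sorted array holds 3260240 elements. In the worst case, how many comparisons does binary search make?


Halving sequence: 3260240 -> 1630120 -> 815060 -> 407530 -> 203765 -> 101882 -> 50941 -> 25470 -> 12735 -> 6367 -> 3183 -> 1591 -> 795 -> 397 -> 198 -> 99 -> 49 -> 24 -> 12 -> 6 -> 3 -> 1
Number of halvings = 21
Max comparisons = 21 + 1 = 22


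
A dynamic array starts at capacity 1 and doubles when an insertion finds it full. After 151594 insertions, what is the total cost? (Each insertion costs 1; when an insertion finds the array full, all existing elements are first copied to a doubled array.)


Insertion cost: 151594 (one per element)
Resizes occur just before inserting elements 2, 3, 5, 9, ...
Elements copied at each resize: 1 + 2 + 4 + 8 + 16 + 32 + 64 + 128 + 256 + 512 + 1024 + 2048 + 4096 + 8192 + 16384 + 32768 + 65536 + 131072
Sum of copies = 262143 (geometric series: 2^k - 1)
Total = 151594 + 262143 = 413737


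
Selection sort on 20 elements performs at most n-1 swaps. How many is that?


Each of the 19 passes places one element in its final position.
Pass 1: swap minimum into position 0
Pass 2: swap minimum of remaining into position 1
...
Pass 19: last two elements, one swap
Maximum swaps = 20 - 1 = 19


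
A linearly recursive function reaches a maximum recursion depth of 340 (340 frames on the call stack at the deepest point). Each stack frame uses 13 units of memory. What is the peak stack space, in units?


Maximum recursion depth = 340 frames
Memory per frame = 13 units
Total stack space = depth * frame_size
= 340 * 13 = 4420


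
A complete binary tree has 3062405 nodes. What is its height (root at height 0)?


In a complete binary tree, level k holds nodes 2^k .. 2^(k+1)-1 (1-indexed).
Height = floor(log2(n)) = floor(log2(3062405)) = 21
Check: 2^21 = 2097152 <= 3062405 < 4194304 = 2^22


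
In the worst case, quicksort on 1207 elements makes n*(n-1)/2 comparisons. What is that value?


Sum of comparisons per partition:
1206 + 1205 + ... + 1 + 0
= 1207 * (1207 - 1) / 2
= 1207 * 1206 / 2
= 727821


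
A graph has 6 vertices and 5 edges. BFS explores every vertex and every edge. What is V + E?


A full BFS traversal dequeues each vertex once and examines each edge once.
Vertex visits: 6
Edge visits: 5
V + E = 6 + 5 = 11


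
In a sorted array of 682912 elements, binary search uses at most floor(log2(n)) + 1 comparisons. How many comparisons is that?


Halving sequence: 682912 -> 341456 -> 170728 -> 85364 -> 42682 -> 21341 -> 10670 -> 5335 -> 2667 -> 1333 -> 666 -> 333 -> 166 -> 83 -> 41 -> 20 -> 10 -> 5 -> 2 -> 1
Number of halvings = 19
Max comparisons = 19 + 1 = 20


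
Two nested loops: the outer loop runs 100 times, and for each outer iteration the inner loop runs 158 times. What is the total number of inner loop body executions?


Outer loop: 100 iterations
Inner loop: 158 iterations per outer iteration
Total = 100 * 158 = 15800


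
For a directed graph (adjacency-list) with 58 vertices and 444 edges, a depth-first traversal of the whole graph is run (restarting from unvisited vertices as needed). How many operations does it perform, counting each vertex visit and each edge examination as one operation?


A full DFS traversal visits each vertex once and examines each edge once.
V = 58
E = 444
Sum = 58 + 444 = 502


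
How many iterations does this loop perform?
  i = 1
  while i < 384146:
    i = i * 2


The loop variable doubles each iteration:
i = 1 -> 2 -> 4 -> 8 -> 16 -> 32 -> 64 -> 128 -> 256 -> 512 -> 1024 -> 2048 -> 4096 -> 8192 -> 16384 -> 32768 -> 65536 -> 131072 -> 262144 -> 524288 (stop, 524288 >= 384146)
Number of doublings = ceil(log2(384146)) = 19


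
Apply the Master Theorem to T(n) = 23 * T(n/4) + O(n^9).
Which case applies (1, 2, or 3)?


The Master Theorem: T(n) = a*T(n/b) + O(n^c)
  a = 23, b = 4, c = 9
log_b(a) = log_4(23) ~ 2.262
Compare b^c with a: 4^9 = 262144 > 23, so c > log_b(a).
Since c > log_b(a), Case 3 applies.
T(n) = O(n^9)
Master Theorem case = 3


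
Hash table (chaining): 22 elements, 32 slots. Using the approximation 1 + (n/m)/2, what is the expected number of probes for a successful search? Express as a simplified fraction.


Computing expected probes:
alpha = 22/32
= 1 + alpha/2
= 1 + 22/(2*32)
= (2*32 + 22) / (2*32)
= 86/64 = 43/32


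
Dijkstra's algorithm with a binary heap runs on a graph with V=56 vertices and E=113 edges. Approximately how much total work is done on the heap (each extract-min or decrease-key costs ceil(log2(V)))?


Dijkstra with a binary heap: each vertex is extracted once, each edge may relax once.
Each heap operation costs O(log V).
V + E = 56 + 113 = 169
ceil(log2(56)) = 6 (since 2^5 = 32 < 56 <= 64 = 2^6)
Total heap work = (V+E) * ceil(log2(V)) = 169 * 6 = 1014


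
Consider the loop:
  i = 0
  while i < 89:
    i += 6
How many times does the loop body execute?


Starting at i = 0, each iteration adds 6.
Iterations until i >= 89:
  Iteration 1: i = 0 -> i = 6
  Iteration 2: i = 6 -> i = 12
  Iteration 3: i = 12 -> i = 18
  Iteration 4: i = 18 -> i = 24
  Iteration 5: i = 24 -> i = 30
  Iteration 6: i = 30 -> i = 36
  Iteration 7: i = 36 -> i = 42
  Iteration 8: i = 42 -> i = 48
  ... continuing ...
Total iterations = ceil(89/6) = 15


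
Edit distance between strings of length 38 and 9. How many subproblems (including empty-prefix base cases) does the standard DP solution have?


The table includes base cases (empty prefixes).
Rows: (m+1) = 39
Columns: (n+1) = 10
Total = 39 * 10 = 390


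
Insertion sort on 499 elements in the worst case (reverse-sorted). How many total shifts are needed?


In the worst case (reverse-sorted), each element shifts past all previous:
  Element 1: 1 shifts
  Element 2: 2 shifts
  Element 3: 3 shifts
  Element 4: 4 shifts
  Element 5: 5 shifts
  ...
  Element 498: 498 shifts
Total = 1 + 2 + ... + 498
= 499*(499-1)/2 = 124251


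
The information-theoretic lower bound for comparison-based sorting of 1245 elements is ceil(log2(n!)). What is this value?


A binary decision tree of height h has at most 2^h leaves and needs at least n! of them, so h >= ceil(log2(n!)).
1245! is far too large to multiply out, so use Stirling's series:
  ln(n!) ~ n ln n - n + (1/2) ln(2 pi n) + 1/(12n)  (error below 1/(360 n^3), negligible here)
  ln(1245) = 7.1268908
  n ln n = 1245 * 7.1268908 = 8872.9790
  (1/2) ln(2 pi * 1245) = (1/2) ln(7822.5657) = 4.4824
  1/(12*1245) = 0.0001
  ln(1245!) ~ 8872.9790 - 1245 + 4.4824 + 0.0001 = 7632.4615
Convert to base 2: log2(1245!) = 7632.4615 / ln 2 = 7632.4615 / 0.69314718 = 11011.3144
ceil(11011.3144) = 11012


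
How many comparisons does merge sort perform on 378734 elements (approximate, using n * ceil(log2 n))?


Recursion depth: ceil(log2(378734)) = 19
Each recursion level merges n = 378734 elements
Total = 378734 * 19 = 7195946


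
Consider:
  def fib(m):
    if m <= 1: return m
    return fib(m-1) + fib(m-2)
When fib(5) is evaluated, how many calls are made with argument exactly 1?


Let N(m) = number of times fib(m) is called while evaluating fib(5).
N(5) = 1 (the initial call).
N(4) = 1 (only fib(5) calls it).
For 1 <= m <= 3: fib(m) is called by fib(m+1) and fib(m+2), so
  N(m) = N(m+1) + N(m+2).
fib(0) is called only by fib(2), so N(0) = N(2).
Walk down from m=5:
  N(5)=1, N(4)=1, N(3)=2, N(2)=3, N(1)=5
N(1) = 5


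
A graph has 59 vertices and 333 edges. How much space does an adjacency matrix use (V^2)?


Adjacency matrix: V x V grid of entries
Space = V^2 = 59^2 = 59 * 59 = 3481


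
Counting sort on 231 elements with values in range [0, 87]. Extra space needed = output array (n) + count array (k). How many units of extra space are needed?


Output array size: 231 (to store sorted result)
Count array size: 88 (one slot per possible value, range 0 to 87)
Total extra space = 231 + 88 = 319


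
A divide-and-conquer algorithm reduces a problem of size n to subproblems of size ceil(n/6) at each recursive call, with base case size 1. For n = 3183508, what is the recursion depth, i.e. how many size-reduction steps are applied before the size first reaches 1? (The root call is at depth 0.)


Each step divides the size by 6 (rounding up); after k steps the size is ceil(n/6^k), which equals 1 exactly when 6^k >= n.
So the depth is the smallest k with 6^k >= 3183508, i.e. ceil(log_6(3183508)).
6^8 = 1679616 < 3183508 <= 10077696 = 6^9
Recursion depth = 9


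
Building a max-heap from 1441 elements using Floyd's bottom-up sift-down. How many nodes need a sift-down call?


In a heap of 1441 elements (0-indexed array):
  Last element index: 1440
  Parent of last element: floor((1440 - 1) / 2) = 719
  Internal nodes: indices 0 to 719
  Count = floor(1441/2) = 720


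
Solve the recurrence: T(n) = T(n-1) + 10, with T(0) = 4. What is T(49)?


Unrolling the recurrence:
T(49) = T(48) + 10
       = T(47) + 10 + 10
       = T(46) + 10*3
       ...
       = T(0) + 10*49
       = 4 + 490 = 494


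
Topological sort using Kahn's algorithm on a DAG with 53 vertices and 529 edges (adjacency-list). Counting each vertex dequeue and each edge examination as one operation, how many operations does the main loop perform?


Kahn's algorithm:
  1. Compute in-degrees: O(V + E)
  2. Process queue: each vertex dequeued once (O(V))
     each edge examined once (O(E))
Total = V + E = 53 + 529 = 582


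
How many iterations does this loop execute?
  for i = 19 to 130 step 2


The loop variable i takes values starting at 19 and increments by 2 each iteration.
Sequence: i = 19, 21, 23, 25, 27, 29, 31, 33, 35, ...
The upper bound 130 is inclusive, so the count is floor((last - first) / step) + 1:
floor((130 - 19) / 2) + 1 = floor(111/2) + 1 = 55 + 1 = 56


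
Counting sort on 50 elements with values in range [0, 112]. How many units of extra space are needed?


Output array size: 50 (to store sorted result)
Count array size: 113 (one slot per possible value, range 0 to 112)
Total extra space = 50 + 113 = 163


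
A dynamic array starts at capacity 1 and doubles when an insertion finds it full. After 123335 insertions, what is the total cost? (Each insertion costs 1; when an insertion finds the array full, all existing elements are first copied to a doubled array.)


Insertion cost: 123335 (one per element)
Resizes occur just before inserting elements 2, 3, 5, 9, ...
Elements copied at each resize: 1 + 2 + 4 + 8 + 16 + 32 + 64 + 128 + 256 + 512 + 1024 + 2048 + 4096 + 8192 + 16384 + 32768 + 65536
Sum of copies = 131071 (geometric series: 2^k - 1)
Total = 123335 + 131071 = 254406


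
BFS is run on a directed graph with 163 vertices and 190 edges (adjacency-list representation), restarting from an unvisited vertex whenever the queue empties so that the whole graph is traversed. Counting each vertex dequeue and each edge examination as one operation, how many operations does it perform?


A full BFS traversal dequeues each vertex exactly once and examines each directed edge exactly once.
V = 163 (vertex processing cost)
E = 190 (edge examination cost)
Total operations proportional to V + E = 163 + 190 = 353


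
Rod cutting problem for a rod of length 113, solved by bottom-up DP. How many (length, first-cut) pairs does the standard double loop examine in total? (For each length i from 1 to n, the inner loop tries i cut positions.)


For each subproblem length i = 1..113, the inner loop considers i possible first cuts.
Total = 1 + 2 + ... + 113
= 113*(113+1)/2
= 113*114/2 = 6441


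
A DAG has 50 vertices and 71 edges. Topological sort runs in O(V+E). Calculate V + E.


V = 50 (vertex processing)
E = 71 (edge processing)
V + E = 50 + 71 = 121


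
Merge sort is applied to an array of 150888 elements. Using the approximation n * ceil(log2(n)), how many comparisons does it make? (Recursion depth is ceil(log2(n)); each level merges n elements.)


Merge sort divides the array into halves recursively.
Number of levels = ceil(log2(150888)) = 18
At each level, approximately n = 150888 comparisons are needed for merging.
Total comparisons ~ n * ceil(log2(n)) = 150888 * 18 = 2715984


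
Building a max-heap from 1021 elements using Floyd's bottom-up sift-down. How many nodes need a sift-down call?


In a heap of 1021 elements (0-indexed array):
  Last element index: 1020
  Parent of last element: floor((1020 - 1) / 2) = 509
  Internal nodes: indices 0 to 509
  Count = floor(1021/2) = 510


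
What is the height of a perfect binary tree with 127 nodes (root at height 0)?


A perfect binary tree with 127 nodes:
  127 = 2^7 - 1
  Levels: 0, 1, ..., 6
  Height = 6


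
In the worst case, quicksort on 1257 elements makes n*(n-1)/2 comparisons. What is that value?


Sum of comparisons per partition:
1256 + 1255 + ... + 1 + 0
= 1257 * (1257 - 1) / 2
= 1257 * 1256 / 2
= 789396


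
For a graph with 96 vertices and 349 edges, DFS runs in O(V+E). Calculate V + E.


A full DFS traversal visits each vertex once and examines each edge once.
V = 96
E = 349
Sum = 96 + 349 = 445


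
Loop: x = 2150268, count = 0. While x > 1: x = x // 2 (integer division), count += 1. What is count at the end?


The variable x halves each step:
x = 2150268 -> 1075134 -> 537567 -> 268783 -> 134391 -> 67195 -> 33597 -> 16798 -> 8399 -> 4199 -> 2099 -> 1049 -> 524 -> 262 -> 131 -> 65 -> 32 -> 16 -> 8 -> 4 -> 2 -> 1
Number of halvings = floor(log2(2150268)) = 21


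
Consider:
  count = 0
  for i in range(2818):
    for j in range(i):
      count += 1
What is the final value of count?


For each i, the inner loop runs i times:
  i=0: inner runs 0 times
  i=1: inner runs 1 time
  i=2: inner runs 2 times
  i=3: inner runs 3 times
  i=4: inner runs 4 times
  i=5: inner runs 5 times
  i=6: inner runs 6 times
  i=7: inner runs 7 times
  ...
Total = 0 + 1 + 2 + ... + 2817 = 2818*(2818-1)/2 = 3969153


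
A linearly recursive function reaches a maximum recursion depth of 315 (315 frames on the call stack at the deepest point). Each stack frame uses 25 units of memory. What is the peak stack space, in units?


Maximum recursion depth = 315 frames
Memory per frame = 25 units
Total stack space = depth * frame_size
= 315 * 25 = 7875


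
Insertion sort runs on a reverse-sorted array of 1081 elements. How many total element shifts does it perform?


Sum of shifts = 1 + 2 + 3 + ... + 1080
= 1081 * 1080 / 2
= 1167480 / 2
= 583740


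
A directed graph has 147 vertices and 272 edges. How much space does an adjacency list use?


Adjacency list: one list head per vertex + one entry per edge
Vertex heads: 147
Edge entries: 272
Total = 147 + 272 = 419


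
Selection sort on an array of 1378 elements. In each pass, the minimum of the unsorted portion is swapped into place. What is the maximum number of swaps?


Selection sort performs one swap per pass:
  Pass 1: find min in positions 0 to 1377, swap with position 0
  Pass 2: find min in positions 1 to 1377, swap with position 1
  Pass 3: find min in positions 2 to 1377, swap with position 2
  Pass 4: find min in positions 3 to 1377, swap with position 3
  Pass 5: find min in positions 4 to 1377, swap with position 4
  ... (1372 more passes)
Total passes (and swaps) = n - 1 = 1378 - 1 = 1377


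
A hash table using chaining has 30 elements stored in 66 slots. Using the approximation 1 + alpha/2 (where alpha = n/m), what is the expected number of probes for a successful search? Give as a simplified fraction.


Load factor alpha = n/m = 30/66
Expected probes = 1 + alpha/2 = 1 + 30/(2*66)
= 1 + 30/132
= 132/132 + 30/132
= 162/132
Simplify: 27/22


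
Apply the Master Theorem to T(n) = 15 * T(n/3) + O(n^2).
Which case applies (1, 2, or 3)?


The Master Theorem: T(n) = a*T(n/b) + O(n^c)
  a = 15, b = 3, c = 2
log_b(a) = log_3(15) ~ 2.465
Compare b^c with a: 3^2 = 9 < 15, so c < log_b(a).
Since c < log_b(a), Case 1 applies.
T(n) = O(n^(log_3 15)) ~ O(n^2.465)
Master Theorem case = 1


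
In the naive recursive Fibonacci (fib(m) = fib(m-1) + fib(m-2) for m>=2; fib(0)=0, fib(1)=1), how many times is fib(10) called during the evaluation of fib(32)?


Let N(m) = number of times fib(m) is called while evaluating fib(32).
N(32) = 1 (the initial call).
N(31) = 1 (only fib(32) calls it).
For 1 <= m <= 30: fib(m) is called by fib(m+1) and fib(m+2), so
  N(m) = N(m+1) + N(m+2).
fib(0) is called only by fib(2), so N(0) = N(2).
Walk down from m=32:
  N(32)=1, N(31)=1, N(30)=2, N(29)=3, N(28)=5, N(27)=8, N(26)=13, N(25)=21, N(24)=34, N(23)=55, N(22)=89, N(21)=144, N(20)=233, N(19)=377, N(18)=610, N(17)=987, N(16)=1597, N(15)=2584, N(14)=4181, N(13)=6765, N(12)=10946, N(11)=17711, N(10)=28657
N(10) = 28657


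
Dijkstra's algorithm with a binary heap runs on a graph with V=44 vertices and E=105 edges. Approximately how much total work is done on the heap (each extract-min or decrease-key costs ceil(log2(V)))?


Dijkstra with a binary heap: each vertex is extracted once, each edge may relax once.
Each heap operation costs O(log V).
V + E = 44 + 105 = 149
ceil(log2(44)) = 6 (since 2^5 = 32 < 44 <= 64 = 2^6)
Total heap work = (V+E) * ceil(log2(V)) = 149 * 6 = 894


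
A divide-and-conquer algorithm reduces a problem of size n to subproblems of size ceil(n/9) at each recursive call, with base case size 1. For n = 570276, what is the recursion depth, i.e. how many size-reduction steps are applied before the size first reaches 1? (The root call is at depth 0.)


Each step divides the size by 9 (rounding up); after k steps the size is ceil(n/9^k), which equals 1 exactly when 9^k >= n.
So the depth is the smallest k with 9^k >= 570276, i.e. ceil(log_9(570276)).
9^6 = 531441 < 570276 <= 4782969 = 9^7
Recursion depth = 7


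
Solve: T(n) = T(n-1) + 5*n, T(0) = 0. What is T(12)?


Expanding the recurrence:
T(12) = T(11) + 5*12
       = T(10) + 5*11 + 5*12
       ...
       = T(0) + 5*(1 + 2 + ... + 12)
       = 0 + 5 * 12*13/2
       = 0 + 5 * 78
       = 0 + 390 = 390


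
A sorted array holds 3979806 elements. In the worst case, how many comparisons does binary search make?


Halving sequence: 3979806 -> 1989903 -> 994951 -> 497475 -> 248737 -> 124368 -> 62184 -> 31092 -> 15546 -> 7773 -> 3886 -> 1943 -> 971 -> 485 -> 242 -> 121 -> 60 -> 30 -> 15 -> 7 -> 3 -> 1
Number of halvings = 21
Max comparisons = 21 + 1 = 22


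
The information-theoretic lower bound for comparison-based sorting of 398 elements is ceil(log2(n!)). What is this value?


A binary decision tree of height h has at most 2^h leaves and needs at least n! of them, so h >= ceil(log2(n!)).
398! is far too large to multiply out, so use Stirling's series:
  ln(n!) ~ n ln n - n + (1/2) ln(2 pi n) + 1/(12n)  (error below 1/(360 n^3), negligible here)
  ln(398) = 5.9864520
  n ln n = 398 * 5.9864520 = 2382.6079
  (1/2) ln(2 pi * 398) = (1/2) ln(2500.7078) = 3.9122
  1/(12*398) = 0.0002
  ln(398!) ~ 2382.6079 - 398 + 3.9122 + 0.0002 = 1988.5203
Convert to base 2: log2(398!) = 1988.5203 / ln 2 = 1988.5203 / 0.69314718 = 2868.8284
ceil(2868.8284) = 2869


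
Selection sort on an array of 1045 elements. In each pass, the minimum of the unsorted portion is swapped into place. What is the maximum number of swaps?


Selection sort performs one swap per pass:
  Pass 1: find min in positions 0 to 1044, swap with position 0
  Pass 2: find min in positions 1 to 1044, swap with position 1
  Pass 3: find min in positions 2 to 1044, swap with position 2
  Pass 4: find min in positions 3 to 1044, swap with position 3
  Pass 5: find min in positions 4 to 1044, swap with position 4
  ... (1039 more passes)
Total passes (and swaps) = n - 1 = 1045 - 1 = 1044


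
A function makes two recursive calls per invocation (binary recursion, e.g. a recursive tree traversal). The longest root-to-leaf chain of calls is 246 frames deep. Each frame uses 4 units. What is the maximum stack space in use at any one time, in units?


Binary recursion: the two calls run one after the other, so only one root-to-leaf chain of frames is on the stack at a time.
Maximum depth (longest chain) = 246 frames
Each frame = 4 units
Max stack space = 246 * 4 = 984


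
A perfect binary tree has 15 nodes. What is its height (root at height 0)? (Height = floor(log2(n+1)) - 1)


For a perfect binary tree of height h: n = 2^(h+1) - 1, so h = log2(n+1) - 1.
  n + 1 = 16 = 2^4
  log2(16) = 4
  height = 4 - 1 = 3


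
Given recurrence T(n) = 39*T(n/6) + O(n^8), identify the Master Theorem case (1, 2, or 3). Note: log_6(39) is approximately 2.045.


Master Theorem parameters: a=39, b=6, c=8
log_b(a) = 2.045
Compare b^c with a: 6^8 = 1679616 > 39, so c > log_b(a).
Comparing c=8 vs log_b(a)=2.045:
8 > 2.045 => Case 3
Result: T(n) = O(n^8)
Master Theorem case = 3


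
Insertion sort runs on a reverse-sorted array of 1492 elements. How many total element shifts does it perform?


Sum of shifts = 1 + 2 + 3 + ... + 1491
= 1492 * 1491 / 2
= 2224572 / 2
= 1112286


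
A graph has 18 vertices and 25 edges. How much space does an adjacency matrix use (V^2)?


Adjacency matrix: V x V grid of entries
Space = V^2 = 18^2 = 18 * 18 = 324


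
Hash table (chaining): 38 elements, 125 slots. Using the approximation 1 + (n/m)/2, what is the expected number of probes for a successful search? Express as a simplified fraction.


Computing expected probes:
alpha = 38/125
= 1 + alpha/2
= 1 + 38/(2*125)
= (2*125 + 38) / (2*125)
= 288/250 = 144/125


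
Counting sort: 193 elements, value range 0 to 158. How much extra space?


n = 193 (output array)
k = 159 (count array for 159 distinct values)
Extra space = 193 + 159 = 352


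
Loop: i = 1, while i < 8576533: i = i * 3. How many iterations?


i multiplies by 3 each step:
i = 1 -> 3 -> 9 -> 27 -> 81 -> 243 -> 729 -> 2187 -> 6561 -> 19683 -> 59049 -> 177147 -> 531441 -> 1594323 -> 4782969 -> 14348907 (stop)
Iterations = ceil(log_3(8576533)) = 15


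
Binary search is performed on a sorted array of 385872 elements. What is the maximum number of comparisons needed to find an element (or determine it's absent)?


Binary search halves the search space each comparison:
  Step 1: search space = 385872 -> 192936
  Step 2: search space = 192936 -> 96468
  Step 3: search space = 96468 -> 48234
  Step 4: search space = 48234 -> 24117
  Step 5: search space = 24117 -> 12058
  Step 6: search space = 12058 -> 6029
  Step 7: search space = 6029 -> 3014
  Step 8: search space = 3014 -> 1507
  Step 9: search space = 1507 -> 753
  Step 10: search space = 753 -> 376
  Step 11: search space = 376 -> 188
  Step 12: search space = 188 -> 94
  Step 13: search space = 94 -> 47
  Step 14: search space = 47 -> 23
  Step 15: search space = 23 -> 11
  Step 16: search space = 11 -> 5
  Step 17: search space = 5 -> 2
  Step 18: search space = 2 -> 1
  Step 19: search space = 1 (final check)
Maximum comparisons = floor(log2(385872)) + 1 = 18 + 1 = 19


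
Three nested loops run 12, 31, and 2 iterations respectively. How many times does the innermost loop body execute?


Loop 1 (outermost): 12 iterations
Loop 2 (middle): 31 iterations per outer
Loop 3 (innermost): 2 iterations per middle
Total = 12 * 31 * 2 = 744


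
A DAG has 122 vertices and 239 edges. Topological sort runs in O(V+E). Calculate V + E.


V = 122 (vertex processing)
E = 239 (edge processing)
V + E = 122 + 239 = 361


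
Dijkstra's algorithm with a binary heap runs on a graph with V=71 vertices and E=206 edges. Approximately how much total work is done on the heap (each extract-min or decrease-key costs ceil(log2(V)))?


Dijkstra with a binary heap: each vertex is extracted once, each edge may relax once.
Each heap operation costs O(log V).
V + E = 71 + 206 = 277
ceil(log2(71)) = 7 (since 2^6 = 64 < 71 <= 128 = 2^7)
Total heap work = (V+E) * ceil(log2(V)) = 277 * 7 = 1939


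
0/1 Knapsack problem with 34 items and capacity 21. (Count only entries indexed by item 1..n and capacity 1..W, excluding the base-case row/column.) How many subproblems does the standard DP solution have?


The DP table is indexed by (item, capacity).
Rows: 34 items
Columns: 21 capacity values (1 to W)
Total subproblems = 34 * 21 = 714


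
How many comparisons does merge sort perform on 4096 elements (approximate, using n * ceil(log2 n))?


Recursion depth: ceil(log2(4096)) = 12
Each recursion level merges n = 4096 elements
Total = 4096 * 12 = 49152


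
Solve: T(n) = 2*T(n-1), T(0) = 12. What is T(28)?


Unrolling:
T(28) = 2*T(27) = 2^2*T(26) = ... = 2^28*T(0)
= 2^28 * 12
= 268435456 * 12 = 3221225472


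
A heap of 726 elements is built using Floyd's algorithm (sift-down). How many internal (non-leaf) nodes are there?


Leaf nodes occupy roughly half the array.
Sift-down is called for each internal node, starting from the last one.
Internal nodes = floor(n/2) = floor(726/2) = 363
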